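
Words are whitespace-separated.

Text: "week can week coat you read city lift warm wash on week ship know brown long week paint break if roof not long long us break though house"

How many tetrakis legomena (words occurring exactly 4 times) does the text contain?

1

Frequencies: week:4, long:3, break:2, can:1, coat:1, you:1, read:1, city:1, lift:1, warm:1, wash:1, on:1, ship:1, know:1, brown:1, paint:1, if:1, roof:1, not:1, us:1, … (2 more, each freq 1)
Words with frequency 4: week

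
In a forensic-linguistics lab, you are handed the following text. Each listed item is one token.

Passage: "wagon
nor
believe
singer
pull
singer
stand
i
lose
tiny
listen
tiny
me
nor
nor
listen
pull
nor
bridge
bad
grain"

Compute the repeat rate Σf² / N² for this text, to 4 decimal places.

0.0930

Frequencies: nor:4, singer:2, pull:2, tiny:2, listen:2, wagon:1, believe:1, stand:1, i:1, lose:1, me:1, bridge:1, bad:1, grain:1
Σf² = 41; N² = 441
Repeat rate = 41 / 441 = 0.0930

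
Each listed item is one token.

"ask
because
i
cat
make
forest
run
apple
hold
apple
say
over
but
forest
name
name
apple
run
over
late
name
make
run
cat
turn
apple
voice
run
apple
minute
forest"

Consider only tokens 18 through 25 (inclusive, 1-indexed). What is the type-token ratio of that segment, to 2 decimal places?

0.88

Segment tokens 18–25: run, over, late, name, make, run, cat, turn
Segment N = 8, segment V = 7.
TTR = 7 / 8 = 0.88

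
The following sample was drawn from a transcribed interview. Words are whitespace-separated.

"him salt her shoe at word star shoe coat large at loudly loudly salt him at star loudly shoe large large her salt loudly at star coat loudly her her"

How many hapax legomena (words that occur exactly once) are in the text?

1

Frequencies: loudly:5, her:4, at:4, salt:3, shoe:3, star:3, large:3, him:2, coat:2, word:1
Hapax (freq=1): word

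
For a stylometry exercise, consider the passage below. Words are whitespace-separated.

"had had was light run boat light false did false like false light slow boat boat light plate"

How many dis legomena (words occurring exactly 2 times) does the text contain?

Frequencies: light:4, boat:3, false:3, had:2, was:1, run:1, did:1, like:1, slow:1, plate:1
Words with frequency 2: had

1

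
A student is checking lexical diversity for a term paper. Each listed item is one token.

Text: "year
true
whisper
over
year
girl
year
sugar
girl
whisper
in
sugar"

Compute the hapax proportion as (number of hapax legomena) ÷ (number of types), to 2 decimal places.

Frequencies: year:3, whisper:2, girl:2, sugar:2, true:1, over:1, in:1
Hapax count = 3; type count = 7.
Ratio = 3 / 7 = 0.43

0.43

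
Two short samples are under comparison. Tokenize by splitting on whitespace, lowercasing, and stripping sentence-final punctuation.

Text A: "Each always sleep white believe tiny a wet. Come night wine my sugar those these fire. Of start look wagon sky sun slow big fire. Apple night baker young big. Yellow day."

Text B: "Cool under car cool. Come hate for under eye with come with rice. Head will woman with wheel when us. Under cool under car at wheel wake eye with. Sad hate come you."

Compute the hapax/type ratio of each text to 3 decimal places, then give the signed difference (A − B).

0.318

A: hapax=26, V=29, ratio=0.897
B: hapax=11, V=19, ratio=0.579
Difference = 0.897 − 0.579 = 0.318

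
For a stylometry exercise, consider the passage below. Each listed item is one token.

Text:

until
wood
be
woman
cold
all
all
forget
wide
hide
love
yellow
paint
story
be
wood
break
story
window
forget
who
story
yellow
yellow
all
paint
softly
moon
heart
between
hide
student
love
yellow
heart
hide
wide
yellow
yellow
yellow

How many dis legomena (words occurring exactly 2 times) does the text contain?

Frequencies: yellow:7, all:3, hide:3, story:3, wood:2, be:2, forget:2, wide:2, love:2, paint:2, heart:2, until:1, woman:1, cold:1, break:1, window:1, who:1, softly:1, moon:1, between:1, … (1 more, each freq 1)
Words with frequency 2: be, forget, heart, love, paint, wide, wood

7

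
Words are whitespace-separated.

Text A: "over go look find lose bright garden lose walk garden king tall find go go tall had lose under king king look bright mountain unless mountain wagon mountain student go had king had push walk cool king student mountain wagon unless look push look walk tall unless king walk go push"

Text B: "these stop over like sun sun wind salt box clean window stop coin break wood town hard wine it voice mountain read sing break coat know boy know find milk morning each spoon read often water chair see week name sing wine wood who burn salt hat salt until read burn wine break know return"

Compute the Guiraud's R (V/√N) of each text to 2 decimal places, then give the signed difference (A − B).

A: V=18, N=51, R=2.52
B: V=40, N=55, R=5.39
Difference = 2.52 − 5.39 = -2.87

-2.87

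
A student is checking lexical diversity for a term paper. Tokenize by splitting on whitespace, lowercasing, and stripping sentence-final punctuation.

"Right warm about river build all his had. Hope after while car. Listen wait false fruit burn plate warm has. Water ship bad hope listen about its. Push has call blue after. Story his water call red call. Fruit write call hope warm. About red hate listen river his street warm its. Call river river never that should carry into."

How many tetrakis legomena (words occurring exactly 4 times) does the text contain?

2

Frequencies: call:5, warm:4, river:4, about:3, his:3, hope:3, listen:3, after:2, fruit:2, has:2, water:2, its:2, red:2, right:1, build:1, all:1, had:1, while:1, car:1, wait:1, … (16 more, each freq 1)
Words with frequency 4: river, warm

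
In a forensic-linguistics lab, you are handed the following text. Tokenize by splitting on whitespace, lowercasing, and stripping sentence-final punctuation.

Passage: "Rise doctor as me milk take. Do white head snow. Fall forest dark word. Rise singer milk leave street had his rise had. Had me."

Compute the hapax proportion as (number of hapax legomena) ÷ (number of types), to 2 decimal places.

Frequencies: rise:3, had:3, me:2, milk:2, doctor:1, as:1, take:1, do:1, white:1, head:1, snow:1, fall:1, forest:1, dark:1, word:1, singer:1, leave:1, street:1, his:1
Hapax count = 15; type count = 19.
Ratio = 15 / 19 = 0.79

0.79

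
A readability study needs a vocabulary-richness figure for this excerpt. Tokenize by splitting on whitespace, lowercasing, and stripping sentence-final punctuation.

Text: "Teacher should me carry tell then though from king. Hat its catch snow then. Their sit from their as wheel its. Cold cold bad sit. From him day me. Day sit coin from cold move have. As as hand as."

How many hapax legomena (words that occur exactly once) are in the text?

16

Frequencies: from:4, as:4, sit:3, cold:3, me:2, then:2, its:2, their:2, day:2, teacher:1, should:1, carry:1, tell:1, though:1, king:1, hat:1, catch:1, snow:1, wheel:1, bad:1, … (5 more, each freq 1)
Hapax (freq=1): bad, carry, catch, coin, hand, hat, have, him, king, move, should, snow, teacher, tell, though, wheel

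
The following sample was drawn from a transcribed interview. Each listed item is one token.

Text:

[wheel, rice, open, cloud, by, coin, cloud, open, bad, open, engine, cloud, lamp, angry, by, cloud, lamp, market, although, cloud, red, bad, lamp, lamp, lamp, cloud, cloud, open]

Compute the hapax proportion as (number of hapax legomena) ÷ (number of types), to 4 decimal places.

Frequencies: cloud:7, lamp:5, open:4, by:2, bad:2, wheel:1, rice:1, coin:1, engine:1, angry:1, market:1, although:1, red:1
Hapax count = 8; type count = 13.
Ratio = 8 / 13 = 0.6154

0.6154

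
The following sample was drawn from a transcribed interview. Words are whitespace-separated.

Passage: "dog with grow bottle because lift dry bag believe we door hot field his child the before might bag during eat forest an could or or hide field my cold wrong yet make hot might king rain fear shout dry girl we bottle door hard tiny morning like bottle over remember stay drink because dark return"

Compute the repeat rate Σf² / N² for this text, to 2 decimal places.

Frequencies: bottle:3, because:2, dry:2, bag:2, we:2, door:2, hot:2, field:2, might:2, or:2, dog:1, with:1, grow:1, lift:1, believe:1, his:1, child:1, the:1, before:1, during:1, … (25 more, each freq 1)
Σf² = 80; N² = 3136
Repeat rate = 80 / 3136 = 0.03

0.03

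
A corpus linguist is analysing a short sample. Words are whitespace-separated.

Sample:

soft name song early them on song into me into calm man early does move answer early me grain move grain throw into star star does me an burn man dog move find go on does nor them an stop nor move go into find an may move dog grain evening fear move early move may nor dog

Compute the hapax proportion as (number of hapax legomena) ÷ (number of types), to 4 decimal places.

Frequencies: move:7, early:4, into:4, me:3, does:3, grain:3, an:3, dog:3, nor:3, song:2, them:2, on:2, man:2, star:2, find:2, go:2, may:2, soft:1, name:1, calm:1, … (6 more, each freq 1)
Hapax count = 9; type count = 26.
Ratio = 9 / 26 = 0.3462

0.3462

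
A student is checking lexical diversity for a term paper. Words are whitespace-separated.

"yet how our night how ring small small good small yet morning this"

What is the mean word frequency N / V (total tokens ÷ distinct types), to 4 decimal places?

1.4444

N = 13 tokens, V = 9 types.
Mean frequency = N / V = 13 / 9 = 1.4444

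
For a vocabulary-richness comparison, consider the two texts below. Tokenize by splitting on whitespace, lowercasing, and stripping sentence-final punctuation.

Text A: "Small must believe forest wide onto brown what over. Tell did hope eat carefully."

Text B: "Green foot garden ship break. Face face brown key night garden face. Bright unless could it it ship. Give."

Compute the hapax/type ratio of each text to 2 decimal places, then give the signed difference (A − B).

0.29

A: hapax=14, V=14, ratio=1.00
B: hapax=10, V=14, ratio=0.71
Difference = 1.00 − 0.71 = 0.29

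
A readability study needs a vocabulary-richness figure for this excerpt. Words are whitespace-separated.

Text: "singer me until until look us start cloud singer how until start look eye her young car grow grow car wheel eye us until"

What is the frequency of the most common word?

Frequencies: until:4, singer:2, look:2, us:2, start:2, eye:2, car:2, grow:2, me:1, cloud:1, how:1, her:1, young:1, wheel:1
Most common: 'until' with frequency 4.

4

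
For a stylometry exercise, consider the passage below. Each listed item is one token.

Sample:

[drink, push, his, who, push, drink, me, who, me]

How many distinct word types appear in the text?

Distinct types: {drink, his, me, push, who}
V = 5

5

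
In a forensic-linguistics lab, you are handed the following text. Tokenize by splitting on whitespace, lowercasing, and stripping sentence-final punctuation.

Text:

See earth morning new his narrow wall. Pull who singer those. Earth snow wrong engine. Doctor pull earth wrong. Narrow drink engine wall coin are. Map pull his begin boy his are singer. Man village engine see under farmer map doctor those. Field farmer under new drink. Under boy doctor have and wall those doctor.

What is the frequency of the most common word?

4

Frequencies: doctor:4, earth:3, his:3, wall:3, pull:3, those:3, engine:3, under:3, see:2, new:2, narrow:2, singer:2, wrong:2, drink:2, are:2, map:2, boy:2, farmer:2, morning:1, who:1, … (8 more, each freq 1)
Most common: 'doctor' with frequency 4.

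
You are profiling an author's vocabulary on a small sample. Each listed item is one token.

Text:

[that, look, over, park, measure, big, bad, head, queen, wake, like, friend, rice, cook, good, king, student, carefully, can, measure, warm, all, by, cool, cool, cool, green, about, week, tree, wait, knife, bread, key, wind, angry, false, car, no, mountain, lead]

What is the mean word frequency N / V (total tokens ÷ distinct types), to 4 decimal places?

1.0789

N = 41 tokens, V = 38 types.
Mean frequency = N / V = 41 / 38 = 1.0789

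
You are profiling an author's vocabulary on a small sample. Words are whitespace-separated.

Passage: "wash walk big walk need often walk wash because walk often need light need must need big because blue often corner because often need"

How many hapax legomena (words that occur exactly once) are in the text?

Frequencies: need:5, walk:4, often:4, because:3, wash:2, big:2, light:1, must:1, blue:1, corner:1
Hapax (freq=1): blue, corner, light, must

4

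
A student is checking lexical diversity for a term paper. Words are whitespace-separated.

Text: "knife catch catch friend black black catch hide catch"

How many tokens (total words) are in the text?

9

Tokens: knife, catch, catch, friend, black, black, catch, hide, catch
N = 9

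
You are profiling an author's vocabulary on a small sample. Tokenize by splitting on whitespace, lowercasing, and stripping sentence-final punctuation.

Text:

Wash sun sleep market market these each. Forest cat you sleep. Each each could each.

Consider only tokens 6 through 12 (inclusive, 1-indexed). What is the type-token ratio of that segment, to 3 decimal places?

Segment tokens 6–12: these, each, forest, cat, you, sleep, each
Segment N = 7, segment V = 6.
TTR = 6 / 7 = 0.857

0.857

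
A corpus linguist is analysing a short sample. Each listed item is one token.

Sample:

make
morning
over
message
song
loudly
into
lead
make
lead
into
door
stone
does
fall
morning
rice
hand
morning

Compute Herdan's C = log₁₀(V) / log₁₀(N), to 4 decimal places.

0.8963

N = 19, V = 14.
log₁₀(V) = 1.146128, log₁₀(N) = 1.278754
C = 1.146128 / 1.278754 = 0.8963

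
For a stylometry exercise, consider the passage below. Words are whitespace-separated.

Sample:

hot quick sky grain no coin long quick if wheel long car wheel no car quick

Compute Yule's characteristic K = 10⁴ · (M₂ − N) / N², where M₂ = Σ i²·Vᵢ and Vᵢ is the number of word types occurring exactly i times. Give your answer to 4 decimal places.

546.8750

Frequencies: quick:3, no:2, long:2, wheel:2, car:2, hot:1, sky:1, grain:1, coin:1, if:1
N = 16. Frequency spectrum: V_1=5, V_2=4, V_3=1
M₂ = 1²·5 + 2²·4 + 3²·1 = 30
K = 10000 × (30 − 16) / 16² = 546.8750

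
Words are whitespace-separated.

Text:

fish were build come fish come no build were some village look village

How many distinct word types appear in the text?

Distinct types: {build, come, fish, look, no, some, village, were}
V = 8

8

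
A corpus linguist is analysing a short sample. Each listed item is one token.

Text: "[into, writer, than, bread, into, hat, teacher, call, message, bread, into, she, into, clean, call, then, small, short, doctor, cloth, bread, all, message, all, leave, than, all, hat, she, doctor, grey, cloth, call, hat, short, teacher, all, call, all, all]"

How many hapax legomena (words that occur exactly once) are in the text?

Frequencies: all:6, into:4, call:4, bread:3, hat:3, than:2, teacher:2, message:2, she:2, short:2, doctor:2, cloth:2, writer:1, clean:1, then:1, small:1, leave:1, grey:1
Hapax (freq=1): clean, grey, leave, small, then, writer

6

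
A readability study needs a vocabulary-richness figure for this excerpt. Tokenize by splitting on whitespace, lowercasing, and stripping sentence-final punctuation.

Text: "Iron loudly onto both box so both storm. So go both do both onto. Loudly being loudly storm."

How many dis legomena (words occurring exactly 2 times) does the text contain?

3

Frequencies: both:4, loudly:3, onto:2, so:2, storm:2, iron:1, box:1, go:1, do:1, being:1
Words with frequency 2: onto, so, storm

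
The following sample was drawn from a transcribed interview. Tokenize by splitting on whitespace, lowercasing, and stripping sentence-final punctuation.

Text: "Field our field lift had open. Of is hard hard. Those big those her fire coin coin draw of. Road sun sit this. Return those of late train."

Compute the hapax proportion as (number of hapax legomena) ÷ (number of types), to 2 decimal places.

0.76

Frequencies: of:3, those:3, field:2, hard:2, coin:2, our:1, lift:1, had:1, open:1, is:1, big:1, her:1, fire:1, draw:1, road:1, sun:1, sit:1, this:1, return:1, late:1, … (1 more, each freq 1)
Hapax count = 16; type count = 21.
Ratio = 16 / 21 = 0.76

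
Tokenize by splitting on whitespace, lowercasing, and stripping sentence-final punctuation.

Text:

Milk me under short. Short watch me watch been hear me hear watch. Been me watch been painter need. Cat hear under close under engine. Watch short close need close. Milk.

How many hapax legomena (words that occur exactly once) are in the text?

Frequencies: watch:5, me:4, under:3, short:3, been:3, hear:3, close:3, milk:2, need:2, painter:1, cat:1, engine:1
Hapax (freq=1): cat, engine, painter

3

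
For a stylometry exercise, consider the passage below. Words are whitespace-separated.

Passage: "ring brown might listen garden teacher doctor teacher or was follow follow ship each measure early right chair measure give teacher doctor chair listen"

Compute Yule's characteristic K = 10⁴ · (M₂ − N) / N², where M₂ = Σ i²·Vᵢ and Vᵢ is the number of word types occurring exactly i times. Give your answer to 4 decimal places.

Frequencies: teacher:3, listen:2, doctor:2, follow:2, measure:2, chair:2, ring:1, brown:1, might:1, garden:1, or:1, was:1, ship:1, each:1, early:1, right:1, give:1
N = 24. Frequency spectrum: V_1=11, V_2=5, V_3=1
M₂ = 1²·11 + 2²·5 + 3²·1 = 40
K = 10000 × (40 − 24) / 24² = 277.7778

277.7778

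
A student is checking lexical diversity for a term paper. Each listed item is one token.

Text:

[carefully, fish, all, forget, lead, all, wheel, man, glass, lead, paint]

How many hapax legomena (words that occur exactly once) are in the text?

Frequencies: all:2, lead:2, carefully:1, fish:1, forget:1, wheel:1, man:1, glass:1, paint:1
Hapax (freq=1): carefully, fish, forget, glass, man, paint, wheel

7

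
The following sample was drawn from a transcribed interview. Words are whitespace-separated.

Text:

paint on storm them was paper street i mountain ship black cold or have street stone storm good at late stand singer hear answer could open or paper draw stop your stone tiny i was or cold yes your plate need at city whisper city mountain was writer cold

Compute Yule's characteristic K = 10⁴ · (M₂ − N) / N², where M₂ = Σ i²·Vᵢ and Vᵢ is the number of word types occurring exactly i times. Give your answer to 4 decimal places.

Frequencies: was:3, cold:3, or:3, storm:2, paper:2, street:2, i:2, mountain:2, stone:2, at:2, your:2, city:2, paint:1, on:1, them:1, ship:1, black:1, have:1, good:1, late:1, … (14 more, each freq 1)
N = 49. Frequency spectrum: V_1=22, V_2=9, V_3=3
M₂ = 1²·22 + 2²·9 + 3²·3 = 85
K = 10000 × (85 − 49) / 49² = 149.9375

149.9375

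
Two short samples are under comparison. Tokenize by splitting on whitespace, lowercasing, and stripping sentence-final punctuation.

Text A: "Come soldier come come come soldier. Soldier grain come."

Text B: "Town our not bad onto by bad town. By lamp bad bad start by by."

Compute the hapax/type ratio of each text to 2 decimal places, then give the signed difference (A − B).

A: hapax=1, V=3, ratio=0.33
B: hapax=5, V=8, ratio=0.63
Difference = 0.33 − 0.63 = -0.30

-0.30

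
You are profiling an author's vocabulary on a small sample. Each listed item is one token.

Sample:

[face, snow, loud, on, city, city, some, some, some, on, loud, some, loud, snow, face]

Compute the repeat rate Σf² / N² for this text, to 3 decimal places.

Frequencies: some:4, loud:3, face:2, snow:2, on:2, city:2
Σf² = 41; N² = 225
Repeat rate = 41 / 225 = 0.182

0.182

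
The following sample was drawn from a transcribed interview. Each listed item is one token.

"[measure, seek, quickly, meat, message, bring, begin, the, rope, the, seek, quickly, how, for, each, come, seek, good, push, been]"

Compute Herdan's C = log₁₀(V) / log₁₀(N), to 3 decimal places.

0.926

N = 20, V = 16.
log₁₀(V) = 1.204120, log₁₀(N) = 1.301030
C = 1.204120 / 1.301030 = 0.926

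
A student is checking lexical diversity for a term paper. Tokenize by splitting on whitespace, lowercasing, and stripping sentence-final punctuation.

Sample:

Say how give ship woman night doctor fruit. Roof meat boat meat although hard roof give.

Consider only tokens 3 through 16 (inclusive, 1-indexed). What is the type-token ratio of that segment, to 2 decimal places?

Segment tokens 3–16: give, ship, woman, night, doctor, fruit, roof, meat, boat, meat, although, hard, roof, give
Segment N = 14, segment V = 11.
TTR = 11 / 14 = 0.79

0.79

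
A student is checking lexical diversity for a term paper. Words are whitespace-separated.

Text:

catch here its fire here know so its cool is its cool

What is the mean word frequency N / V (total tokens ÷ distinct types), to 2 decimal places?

1.50

N = 12 tokens, V = 8 types.
Mean frequency = N / V = 12 / 8 = 1.50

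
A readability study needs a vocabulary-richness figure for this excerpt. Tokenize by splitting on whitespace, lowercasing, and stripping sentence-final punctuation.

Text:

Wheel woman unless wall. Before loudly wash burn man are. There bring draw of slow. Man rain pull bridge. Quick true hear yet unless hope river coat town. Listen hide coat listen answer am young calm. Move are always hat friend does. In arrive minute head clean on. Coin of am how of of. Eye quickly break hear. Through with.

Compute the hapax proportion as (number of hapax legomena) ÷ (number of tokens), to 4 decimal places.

Frequencies: of:4, unless:2, man:2, are:2, hear:2, coat:2, listen:2, am:2, wheel:1, woman:1, wall:1, before:1, loudly:1, wash:1, burn:1, there:1, bring:1, draw:1, slow:1, rain:1, … (30 more, each freq 1)
Hapax count = 42; token count = 60.
Ratio = 42 / 60 = 0.7000

0.7000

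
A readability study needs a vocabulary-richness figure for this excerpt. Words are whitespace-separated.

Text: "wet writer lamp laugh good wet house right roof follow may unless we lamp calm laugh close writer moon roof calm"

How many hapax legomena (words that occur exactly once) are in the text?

Frequencies: wet:2, writer:2, lamp:2, laugh:2, roof:2, calm:2, good:1, house:1, right:1, follow:1, may:1, unless:1, we:1, close:1, moon:1
Hapax (freq=1): close, follow, good, house, may, moon, right, unless, we

9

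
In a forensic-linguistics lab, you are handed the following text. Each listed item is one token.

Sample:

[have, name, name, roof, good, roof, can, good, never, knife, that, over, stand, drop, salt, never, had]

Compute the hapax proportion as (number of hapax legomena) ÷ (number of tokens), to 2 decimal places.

Frequencies: name:2, roof:2, good:2, never:2, have:1, can:1, knife:1, that:1, over:1, stand:1, drop:1, salt:1, had:1
Hapax count = 9; token count = 17.
Ratio = 9 / 17 = 0.53

0.53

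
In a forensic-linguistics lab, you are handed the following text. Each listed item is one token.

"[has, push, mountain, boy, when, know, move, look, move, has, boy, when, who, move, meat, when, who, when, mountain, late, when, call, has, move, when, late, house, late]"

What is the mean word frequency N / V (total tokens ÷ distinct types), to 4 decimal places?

2.1538

N = 28 tokens, V = 13 types.
Mean frequency = N / V = 28 / 13 = 2.1538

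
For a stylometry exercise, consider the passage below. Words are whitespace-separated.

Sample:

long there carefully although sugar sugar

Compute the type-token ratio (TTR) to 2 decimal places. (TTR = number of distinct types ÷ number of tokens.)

N = 6 tokens, V = 5 types.
TTR = V / N = 5 / 6 = 0.83

0.83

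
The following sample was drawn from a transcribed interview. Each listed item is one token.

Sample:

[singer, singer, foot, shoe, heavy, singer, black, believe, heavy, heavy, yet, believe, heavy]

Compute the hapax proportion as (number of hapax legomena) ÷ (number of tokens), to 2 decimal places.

Frequencies: heavy:4, singer:3, believe:2, foot:1, shoe:1, black:1, yet:1
Hapax count = 4; token count = 13.
Ratio = 4 / 13 = 0.31

0.31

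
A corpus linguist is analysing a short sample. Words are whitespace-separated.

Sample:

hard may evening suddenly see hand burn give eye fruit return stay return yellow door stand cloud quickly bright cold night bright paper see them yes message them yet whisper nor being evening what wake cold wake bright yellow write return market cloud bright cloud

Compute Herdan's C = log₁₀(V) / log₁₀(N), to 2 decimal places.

N = 45, V = 32.
log₁₀(V) = 1.505150, log₁₀(N) = 1.653213
C = 1.505150 / 1.653213 = 0.91

0.91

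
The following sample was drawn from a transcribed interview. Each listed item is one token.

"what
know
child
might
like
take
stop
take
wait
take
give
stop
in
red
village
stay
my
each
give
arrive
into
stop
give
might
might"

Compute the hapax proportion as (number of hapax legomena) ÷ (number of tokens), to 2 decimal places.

0.52

Frequencies: might:3, take:3, stop:3, give:3, what:1, know:1, child:1, like:1, wait:1, in:1, red:1, village:1, stay:1, my:1, each:1, arrive:1, into:1
Hapax count = 13; token count = 25.
Ratio = 13 / 25 = 0.52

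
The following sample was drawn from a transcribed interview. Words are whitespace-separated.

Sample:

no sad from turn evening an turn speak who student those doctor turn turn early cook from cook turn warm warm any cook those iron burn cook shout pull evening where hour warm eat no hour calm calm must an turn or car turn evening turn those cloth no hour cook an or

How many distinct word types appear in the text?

Distinct types: {an, any, burn, calm, car, cloth, cook, doctor, early, eat, evening, from, hour, iron, must, no, or, pull, sad, shout, speak, student, those, turn, warm, where, who}
V = 27

27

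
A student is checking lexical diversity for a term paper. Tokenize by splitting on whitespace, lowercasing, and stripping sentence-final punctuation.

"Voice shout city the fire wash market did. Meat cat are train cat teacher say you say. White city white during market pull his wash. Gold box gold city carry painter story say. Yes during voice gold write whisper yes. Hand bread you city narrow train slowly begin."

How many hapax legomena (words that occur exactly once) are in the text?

Frequencies: city:4, say:3, gold:3, voice:2, wash:2, market:2, cat:2, train:2, you:2, white:2, during:2, yes:2, shout:1, the:1, fire:1, did:1, meat:1, are:1, teacher:1, pull:1, … (12 more, each freq 1)
Hapax (freq=1): are, begin, box, bread, carry, did, fire, hand, his, meat, narrow, painter, pull, shout, slowly, story, teacher, the, whisper, write

20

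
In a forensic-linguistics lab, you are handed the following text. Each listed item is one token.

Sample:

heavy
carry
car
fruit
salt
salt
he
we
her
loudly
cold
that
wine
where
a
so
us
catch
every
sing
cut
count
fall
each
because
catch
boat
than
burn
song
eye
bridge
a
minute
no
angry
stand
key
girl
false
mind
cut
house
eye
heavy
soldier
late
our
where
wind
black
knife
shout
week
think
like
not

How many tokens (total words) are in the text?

57

Tokens: heavy, carry, car, fruit, salt, salt, he, we, her, loudly, cold, that, wine, where, a, so, us, catch, every, sing, cut, count, fall, each, because, catch, boat, than, burn, song, eye, bridge, a, minute, no, angry, stand, key, girl, false, mind, cut, house, eye, heavy, soldier, late, our, where, wind, black, knife, shout, week, think, like, not
N = 57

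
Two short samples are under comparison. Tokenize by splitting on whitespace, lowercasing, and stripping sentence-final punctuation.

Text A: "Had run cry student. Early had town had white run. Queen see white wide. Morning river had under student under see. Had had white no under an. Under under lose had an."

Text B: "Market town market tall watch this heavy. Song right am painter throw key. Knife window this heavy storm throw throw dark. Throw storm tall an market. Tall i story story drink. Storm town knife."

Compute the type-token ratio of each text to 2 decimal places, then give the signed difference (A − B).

TTR(A) = 16/32 = 0.50
TTR(B) = 20/34 = 0.59
Difference = 0.50 − 0.59 = -0.09

-0.09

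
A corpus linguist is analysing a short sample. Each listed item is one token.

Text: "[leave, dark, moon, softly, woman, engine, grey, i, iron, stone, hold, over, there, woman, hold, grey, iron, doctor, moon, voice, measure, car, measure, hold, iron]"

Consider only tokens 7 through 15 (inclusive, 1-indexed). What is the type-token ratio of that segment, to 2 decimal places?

Segment tokens 7–15: grey, i, iron, stone, hold, over, there, woman, hold
Segment N = 9, segment V = 8.
TTR = 8 / 9 = 0.89

0.89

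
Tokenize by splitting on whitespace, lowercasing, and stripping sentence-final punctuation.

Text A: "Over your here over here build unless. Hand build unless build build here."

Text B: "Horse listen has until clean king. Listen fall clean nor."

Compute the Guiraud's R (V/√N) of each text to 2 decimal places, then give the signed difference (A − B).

-0.87

A: V=6, N=13, R=1.66
B: V=8, N=10, R=2.53
Difference = 1.66 − 2.53 = -0.87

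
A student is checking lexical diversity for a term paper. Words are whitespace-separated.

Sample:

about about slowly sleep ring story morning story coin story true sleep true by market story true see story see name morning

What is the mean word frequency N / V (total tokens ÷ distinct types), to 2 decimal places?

N = 22 tokens, V = 12 types.
Mean frequency = N / V = 22 / 12 = 1.83

1.83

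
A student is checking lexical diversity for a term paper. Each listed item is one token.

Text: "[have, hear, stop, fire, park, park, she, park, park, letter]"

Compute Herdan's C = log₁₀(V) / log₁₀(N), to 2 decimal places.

N = 10, V = 7.
log₁₀(V) = 0.845098, log₁₀(N) = 1.000000
C = 0.845098 / 1.000000 = 0.85

0.85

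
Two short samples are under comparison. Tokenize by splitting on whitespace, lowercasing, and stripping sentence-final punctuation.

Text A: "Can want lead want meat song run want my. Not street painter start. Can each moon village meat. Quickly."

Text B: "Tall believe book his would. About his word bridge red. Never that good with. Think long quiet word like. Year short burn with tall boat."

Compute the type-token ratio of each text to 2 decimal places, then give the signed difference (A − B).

-0.05

TTR(A) = 15/19 = 0.79
TTR(B) = 21/25 = 0.84
Difference = 0.79 − 0.84 = -0.05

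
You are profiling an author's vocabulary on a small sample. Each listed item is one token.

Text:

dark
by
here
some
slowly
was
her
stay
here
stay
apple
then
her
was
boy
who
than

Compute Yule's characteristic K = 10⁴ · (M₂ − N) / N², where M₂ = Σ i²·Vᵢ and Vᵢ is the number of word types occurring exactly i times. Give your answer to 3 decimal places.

Frequencies: here:2, was:2, her:2, stay:2, dark:1, by:1, some:1, slowly:1, apple:1, then:1, boy:1, who:1, than:1
N = 17. Frequency spectrum: V_1=9, V_2=4
M₂ = 1²·9 + 2²·4 = 25
K = 10000 × (25 − 17) / 17² = 276.817

276.817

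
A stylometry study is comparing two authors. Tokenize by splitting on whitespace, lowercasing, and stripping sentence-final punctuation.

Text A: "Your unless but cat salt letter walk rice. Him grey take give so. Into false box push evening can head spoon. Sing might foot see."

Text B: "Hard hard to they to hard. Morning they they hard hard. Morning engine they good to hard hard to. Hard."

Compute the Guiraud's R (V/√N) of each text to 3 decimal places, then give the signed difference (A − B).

A: V=25, N=25, R=5.000
B: V=6, N=20, R=1.342
Difference = 5.000 − 1.342 = 3.658

3.658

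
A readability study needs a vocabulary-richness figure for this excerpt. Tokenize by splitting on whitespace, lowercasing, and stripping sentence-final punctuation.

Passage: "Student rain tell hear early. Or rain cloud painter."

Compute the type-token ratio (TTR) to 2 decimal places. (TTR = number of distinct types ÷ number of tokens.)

0.89

N = 9 tokens, V = 8 types.
TTR = V / N = 8 / 9 = 0.89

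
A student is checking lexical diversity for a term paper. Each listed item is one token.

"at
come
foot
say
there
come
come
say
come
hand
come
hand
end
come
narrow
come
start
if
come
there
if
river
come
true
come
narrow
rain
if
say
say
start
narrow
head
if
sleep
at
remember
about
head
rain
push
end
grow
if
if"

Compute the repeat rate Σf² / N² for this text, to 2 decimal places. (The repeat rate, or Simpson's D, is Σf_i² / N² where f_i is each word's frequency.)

0.10

Frequencies: come:10, if:6, say:4, narrow:3, at:2, there:2, hand:2, end:2, start:2, rain:2, head:2, foot:1, river:1, true:1, sleep:1, remember:1, about:1, push:1, grow:1
Σf² = 197; N² = 2025
Repeat rate = 197 / 2025 = 0.10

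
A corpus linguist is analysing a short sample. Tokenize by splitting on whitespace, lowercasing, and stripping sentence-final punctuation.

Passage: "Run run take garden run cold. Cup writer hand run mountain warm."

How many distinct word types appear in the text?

9

Distinct types: {cold, cup, garden, hand, mountain, run, take, warm, writer}
V = 9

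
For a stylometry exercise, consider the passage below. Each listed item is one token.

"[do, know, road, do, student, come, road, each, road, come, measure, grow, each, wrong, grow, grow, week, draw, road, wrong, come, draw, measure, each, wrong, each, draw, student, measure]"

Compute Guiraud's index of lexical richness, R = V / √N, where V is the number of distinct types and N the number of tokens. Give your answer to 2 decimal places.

N = 29, V = 11.
√N = 5.385165
R = 11 / 5.385165 = 2.04

2.04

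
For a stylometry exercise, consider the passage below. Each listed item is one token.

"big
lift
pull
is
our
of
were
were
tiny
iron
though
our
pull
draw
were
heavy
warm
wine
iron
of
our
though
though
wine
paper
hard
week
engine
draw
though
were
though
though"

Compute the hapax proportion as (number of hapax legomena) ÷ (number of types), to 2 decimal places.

Frequencies: though:6, were:4, our:3, pull:2, of:2, iron:2, draw:2, wine:2, big:1, lift:1, is:1, tiny:1, heavy:1, warm:1, paper:1, hard:1, week:1, engine:1
Hapax count = 10; type count = 18.
Ratio = 10 / 18 = 0.56

0.56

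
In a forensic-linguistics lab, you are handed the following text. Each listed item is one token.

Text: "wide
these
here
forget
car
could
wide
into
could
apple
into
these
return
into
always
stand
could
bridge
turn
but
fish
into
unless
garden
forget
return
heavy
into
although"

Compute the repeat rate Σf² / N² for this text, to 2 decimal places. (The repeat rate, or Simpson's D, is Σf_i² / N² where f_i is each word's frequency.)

Frequencies: into:5, could:3, wide:2, these:2, forget:2, return:2, here:1, car:1, apple:1, always:1, stand:1, bridge:1, turn:1, but:1, fish:1, unless:1, garden:1, heavy:1, although:1
Σf² = 63; N² = 841
Repeat rate = 63 / 841 = 0.07

0.07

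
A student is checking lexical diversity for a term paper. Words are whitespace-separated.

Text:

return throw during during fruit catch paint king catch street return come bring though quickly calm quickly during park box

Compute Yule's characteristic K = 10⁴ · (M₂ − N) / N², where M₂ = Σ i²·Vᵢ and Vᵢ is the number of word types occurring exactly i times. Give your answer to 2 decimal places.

300.00

Frequencies: during:3, return:2, catch:2, quickly:2, throw:1, fruit:1, paint:1, king:1, street:1, come:1, bring:1, though:1, calm:1, park:1, box:1
N = 20. Frequency spectrum: V_1=11, V_2=3, V_3=1
M₂ = 1²·11 + 2²·3 + 3²·1 = 32
K = 10000 × (32 − 20) / 20² = 300.00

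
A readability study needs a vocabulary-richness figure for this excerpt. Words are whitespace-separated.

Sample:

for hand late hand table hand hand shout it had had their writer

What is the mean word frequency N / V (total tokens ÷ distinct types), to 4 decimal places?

1.4444

N = 13 tokens, V = 9 types.
Mean frequency = N / V = 13 / 9 = 1.4444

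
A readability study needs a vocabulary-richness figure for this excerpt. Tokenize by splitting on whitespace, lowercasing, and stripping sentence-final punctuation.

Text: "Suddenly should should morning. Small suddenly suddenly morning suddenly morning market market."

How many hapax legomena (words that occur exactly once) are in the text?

1

Frequencies: suddenly:4, morning:3, should:2, market:2, small:1
Hapax (freq=1): small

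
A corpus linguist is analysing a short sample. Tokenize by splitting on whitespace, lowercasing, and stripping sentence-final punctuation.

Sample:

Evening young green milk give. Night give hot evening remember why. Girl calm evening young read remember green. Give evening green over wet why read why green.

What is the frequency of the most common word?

Frequencies: evening:4, green:4, give:3, why:3, young:2, remember:2, read:2, milk:1, night:1, hot:1, girl:1, calm:1, over:1, wet:1
Most common: 'evening' with frequency 4.

4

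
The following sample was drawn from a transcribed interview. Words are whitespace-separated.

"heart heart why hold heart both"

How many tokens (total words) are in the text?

6

Tokens: heart, heart, why, hold, heart, both
N = 6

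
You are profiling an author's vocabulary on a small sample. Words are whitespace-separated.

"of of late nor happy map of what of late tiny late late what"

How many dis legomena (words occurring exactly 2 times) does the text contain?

Frequencies: of:4, late:4, what:2, nor:1, happy:1, map:1, tiny:1
Words with frequency 2: what

1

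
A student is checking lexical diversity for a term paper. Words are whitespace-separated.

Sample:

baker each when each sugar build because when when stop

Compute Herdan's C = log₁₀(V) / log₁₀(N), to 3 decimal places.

0.845

N = 10, V = 7.
log₁₀(V) = 0.845098, log₁₀(N) = 1.000000
C = 0.845098 / 1.000000 = 0.845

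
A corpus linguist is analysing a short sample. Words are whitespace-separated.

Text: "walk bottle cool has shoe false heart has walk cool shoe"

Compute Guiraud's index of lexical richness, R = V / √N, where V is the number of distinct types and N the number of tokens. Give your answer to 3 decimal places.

2.111

N = 11, V = 7.
√N = 3.316625
R = 7 / 3.316625 = 2.111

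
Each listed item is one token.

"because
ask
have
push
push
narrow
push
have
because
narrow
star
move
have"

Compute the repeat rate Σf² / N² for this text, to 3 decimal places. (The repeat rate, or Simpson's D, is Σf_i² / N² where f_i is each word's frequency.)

0.172

Frequencies: have:3, push:3, because:2, narrow:2, ask:1, star:1, move:1
Σf² = 29; N² = 169
Repeat rate = 29 / 169 = 0.172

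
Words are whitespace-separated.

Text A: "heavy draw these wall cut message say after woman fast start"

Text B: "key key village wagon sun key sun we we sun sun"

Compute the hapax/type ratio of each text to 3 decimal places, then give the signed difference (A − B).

0.600

A: hapax=11, V=11, ratio=1.000
B: hapax=2, V=5, ratio=0.400
Difference = 1.000 − 0.400 = 0.600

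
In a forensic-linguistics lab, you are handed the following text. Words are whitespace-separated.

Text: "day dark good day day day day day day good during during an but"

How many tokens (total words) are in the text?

Tokens: day, dark, good, day, day, day, day, day, day, good, during, during, an, but
N = 14

14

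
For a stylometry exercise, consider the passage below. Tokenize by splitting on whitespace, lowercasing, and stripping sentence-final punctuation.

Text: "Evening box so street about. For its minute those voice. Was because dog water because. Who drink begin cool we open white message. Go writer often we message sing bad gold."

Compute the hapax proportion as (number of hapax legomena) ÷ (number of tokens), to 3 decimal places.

Frequencies: because:2, we:2, message:2, evening:1, box:1, so:1, street:1, about:1, for:1, its:1, minute:1, those:1, voice:1, was:1, dog:1, water:1, who:1, drink:1, begin:1, cool:1, … (8 more, each freq 1)
Hapax count = 25; token count = 31.
Ratio = 25 / 31 = 0.806

0.806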